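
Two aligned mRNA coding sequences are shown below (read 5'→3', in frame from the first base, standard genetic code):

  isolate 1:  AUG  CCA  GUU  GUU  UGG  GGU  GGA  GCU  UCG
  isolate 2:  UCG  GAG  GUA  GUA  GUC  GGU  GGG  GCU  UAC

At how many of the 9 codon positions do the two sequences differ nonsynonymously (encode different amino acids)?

4

Codon 1: AUG Met / UCG Ser — nonsynonymous.
Codon 2: CCA Pro / GAG Glu — nonsynonymous.
Codon 3: GUU Val / GUA Val — synonymous.
Codon 4: GUU Val / GUA Val — synonymous.
Codon 5: UGG Trp / GUC Val — nonsynonymous.
Codon 6: GGU Gly / GGU Gly — identical.
Codon 7: GGA Gly / GGG Gly — synonymous.
Codon 8: GCU Ala / GCU Ala — identical.
Codon 9: UCG Ser / UAC Tyr — nonsynonymous.
Nonsynonymous differences: 4.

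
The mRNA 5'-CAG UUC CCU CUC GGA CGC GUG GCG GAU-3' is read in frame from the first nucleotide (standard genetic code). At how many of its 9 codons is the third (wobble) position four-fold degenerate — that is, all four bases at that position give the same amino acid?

6

Codon 1 CAG (Gln): third position 2-fold.
Codon 2 UUC (Phe): third position 2-fold.
Codon 3 CCU (Pro): third position 4-fold.
Codon 4 CUC (Leu): third position 4-fold.
Codon 5 GGA (Gly): third position 4-fold.
Codon 6 CGC (Arg): third position 4-fold.
Codon 7 GUG (Val): third position 4-fold.
Codon 8 GCG (Ala): third position 4-fold.
Codon 9 GAU (Asp): third position 2-fold.
Four-fold degenerate third positions: 6.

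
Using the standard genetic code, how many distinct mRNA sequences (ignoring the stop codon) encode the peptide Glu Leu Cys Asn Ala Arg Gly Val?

Glu: 2 codons.
Leu: 6 codons.
Cys: 2 codons.
Asn: 2 codons.
Ala: 4 codons.
Arg: 6 codons.
Gly: 4 codons.
Val: 4 codons.
2 × 6 × 2 × 2 × 4 × 6 × 4 × 4 = 18432.

18432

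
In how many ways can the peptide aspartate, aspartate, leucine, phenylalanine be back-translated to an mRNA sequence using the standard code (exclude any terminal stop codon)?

48

Asp: 2 codons.
Asp: 2 codons.
Leu: 6 codons.
Phe: 2 codons.
2 × 2 × 6 × 2 = 48.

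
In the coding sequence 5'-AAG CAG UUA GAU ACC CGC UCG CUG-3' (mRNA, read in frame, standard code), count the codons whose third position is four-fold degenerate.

4

Codon 1 AAG (Lys): third position 2-fold.
Codon 2 CAG (Gln): third position 2-fold.
Codon 3 UUA (Leu): third position 2-fold.
Codon 4 GAU (Asp): third position 2-fold.
Codon 5 ACC (Thr): third position 4-fold.
Codon 6 CGC (Arg): third position 4-fold.
Codon 7 UCG (Ser): third position 4-fold.
Codon 8 CUG (Leu): third position 4-fold.
Four-fold degenerate third positions: 4.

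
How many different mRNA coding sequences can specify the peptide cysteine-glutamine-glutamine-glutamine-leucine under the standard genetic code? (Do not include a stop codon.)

Cys: 2 codons.
Gln: 2 codons.
Gln: 2 codons.
Gln: 2 codons.
Leu: 6 codons.
2 × 2 × 2 × 2 × 6 = 96.

96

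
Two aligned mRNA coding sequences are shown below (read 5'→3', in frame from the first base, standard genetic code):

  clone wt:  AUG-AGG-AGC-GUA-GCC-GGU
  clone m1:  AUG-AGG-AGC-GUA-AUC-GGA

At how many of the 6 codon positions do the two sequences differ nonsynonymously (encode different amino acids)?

Codon 1: AUG Met / AUG Met — identical.
Codon 2: AGG Arg / AGG Arg — identical.
Codon 3: AGC Ser / AGC Ser — identical.
Codon 4: GUA Val / GUA Val — identical.
Codon 5: GCC Ala / AUC Ile — nonsynonymous.
Codon 6: GGU Gly / GGA Gly — synonymous.
Nonsynonymous differences: 1.

1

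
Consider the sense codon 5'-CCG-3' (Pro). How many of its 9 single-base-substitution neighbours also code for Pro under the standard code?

3

Position 1: none → 0 synonymous.
Position 2: none → 0 synonymous.
Position 3: CCT, CCC, CCA → 3 synonymous.
Total: 0 + 0 + 3 = 3.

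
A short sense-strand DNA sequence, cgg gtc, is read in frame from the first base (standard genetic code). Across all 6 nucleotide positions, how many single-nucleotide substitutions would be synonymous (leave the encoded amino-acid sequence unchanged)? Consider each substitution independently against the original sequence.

Codon 1 (CGG, Arg): 4 synonymous substitutions.
Codon 2 (GTC, Val): 3 synonymous substitutions.
Total: 4 + 3 = 7.

7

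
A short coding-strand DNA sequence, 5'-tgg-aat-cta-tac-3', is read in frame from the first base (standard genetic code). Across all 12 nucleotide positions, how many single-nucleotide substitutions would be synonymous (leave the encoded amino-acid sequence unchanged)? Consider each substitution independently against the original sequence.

Codon 1 (TGG, Trp): 0 synonymous substitutions.
Codon 2 (AAT, Asn): 1 synonymous substitution.
Codon 3 (CTA, Leu): 4 synonymous substitutions.
Codon 4 (TAC, Tyr): 1 synonymous substitution.
Total: 0 + 1 + 4 + 1 = 6.

6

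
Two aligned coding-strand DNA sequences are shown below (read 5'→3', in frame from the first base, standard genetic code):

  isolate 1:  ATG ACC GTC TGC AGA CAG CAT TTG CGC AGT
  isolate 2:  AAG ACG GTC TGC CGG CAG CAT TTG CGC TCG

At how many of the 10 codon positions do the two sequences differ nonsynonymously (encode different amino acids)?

Codon 1: ATG Met / AAG Lys — nonsynonymous.
Codon 2: ACC Thr / ACG Thr — synonymous.
Codon 3: GTC Val / GTC Val — identical.
Codon 4: TGC Cys / TGC Cys — identical.
Codon 5: AGA Arg / CGG Arg — synonymous.
Codon 6: CAG Gln / CAG Gln — identical.
Codon 7: CAT His / CAT His — identical.
Codon 8: TTG Leu / TTG Leu — identical.
Codon 9: CGC Arg / CGC Arg — identical.
Codon 10: AGT Ser / TCG Ser — synonymous.
Nonsynonymous differences: 1.

1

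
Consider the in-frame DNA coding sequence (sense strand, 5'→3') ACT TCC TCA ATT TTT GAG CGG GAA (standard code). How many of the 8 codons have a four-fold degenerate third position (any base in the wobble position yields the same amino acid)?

4

Codon 1 ACT (Thr): third position 4-fold.
Codon 2 TCC (Ser): third position 4-fold.
Codon 3 TCA (Ser): third position 4-fold.
Codon 4 ATT (Ile): third position 3-fold.
Codon 5 TTT (Phe): third position 2-fold.
Codon 6 GAG (Glu): third position 2-fold.
Codon 7 CGG (Arg): third position 4-fold.
Codon 8 GAA (Glu): third position 2-fold.
Four-fold degenerate third positions: 4.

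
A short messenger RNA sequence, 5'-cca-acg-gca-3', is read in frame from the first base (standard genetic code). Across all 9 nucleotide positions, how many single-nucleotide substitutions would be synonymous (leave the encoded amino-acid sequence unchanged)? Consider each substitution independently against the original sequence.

9

Codon 1 (CCA, Pro): 3 synonymous substitutions.
Codon 2 (ACG, Thr): 3 synonymous substitutions.
Codon 3 (GCA, Ala): 3 synonymous substitutions.
Total: 3 + 3 + 3 = 9.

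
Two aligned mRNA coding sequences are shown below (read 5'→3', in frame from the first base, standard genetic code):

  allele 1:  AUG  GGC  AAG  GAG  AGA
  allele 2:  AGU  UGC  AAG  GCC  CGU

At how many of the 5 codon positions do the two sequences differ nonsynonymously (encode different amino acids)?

Codon 1: AUG Met / AGU Ser — nonsynonymous.
Codon 2: GGC Gly / UGC Cys — nonsynonymous.
Codon 3: AAG Lys / AAG Lys — identical.
Codon 4: GAG Glu / GCC Ala — nonsynonymous.
Codon 5: AGA Arg / CGU Arg — synonymous.
Nonsynonymous differences: 3.

3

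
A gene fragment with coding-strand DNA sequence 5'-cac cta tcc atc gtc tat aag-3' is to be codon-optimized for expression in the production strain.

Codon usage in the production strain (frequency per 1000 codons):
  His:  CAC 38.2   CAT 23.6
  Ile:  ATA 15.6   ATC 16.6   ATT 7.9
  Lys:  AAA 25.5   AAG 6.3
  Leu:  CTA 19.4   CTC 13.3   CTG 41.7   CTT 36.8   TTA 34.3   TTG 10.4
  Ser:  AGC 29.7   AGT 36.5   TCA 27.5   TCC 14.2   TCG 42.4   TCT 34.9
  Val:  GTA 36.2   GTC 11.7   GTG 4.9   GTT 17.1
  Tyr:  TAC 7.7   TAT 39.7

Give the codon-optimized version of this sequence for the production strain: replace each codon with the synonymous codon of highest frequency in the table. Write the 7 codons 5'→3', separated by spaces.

Codon 1 (His): best is CAC at 38.2.
Codon 2 (Leu): best is CTG at 41.7.
Codon 3 (Ser): best is TCG at 42.4.
Codon 4 (Ile): best is ATC at 16.6.
Codon 5 (Val): best is GTA at 36.2.
Codon 6 (Tyr): best is TAT at 39.7.
Codon 7 (Lys): best is AAA at 25.5.

CAC CTG TCG ATC GTA TAT AAA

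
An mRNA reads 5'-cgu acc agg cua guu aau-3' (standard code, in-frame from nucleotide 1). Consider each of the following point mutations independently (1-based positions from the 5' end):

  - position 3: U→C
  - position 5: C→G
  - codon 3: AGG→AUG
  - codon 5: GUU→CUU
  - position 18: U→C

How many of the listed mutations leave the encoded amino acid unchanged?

2

Codon 1: CGU (Arg) → CGC (Arg) — synonymous.
Codon 2: ACC (Thr) → AGC (Ser) — missense.
Codon 3: AGG (Arg) → AUG (Met) — missense.
Codon 5: GUU (Val) → CUU (Leu) — missense.
Codon 6: AAU (Asn) → AAC (Asn) — synonymous.
Synonymous: 2 of 5.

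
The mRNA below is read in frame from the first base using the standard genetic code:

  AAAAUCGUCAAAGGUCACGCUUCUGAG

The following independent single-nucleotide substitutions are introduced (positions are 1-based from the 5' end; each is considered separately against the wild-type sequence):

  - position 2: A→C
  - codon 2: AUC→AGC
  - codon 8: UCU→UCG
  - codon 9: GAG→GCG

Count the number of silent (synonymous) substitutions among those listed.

1

Codon 1: AAA (Lys) → ACA (Thr) — missense.
Codon 2: AUC (Ile) → AGC (Ser) — missense.
Codon 8: UCU (Ser) → UCG (Ser) — synonymous.
Codon 9: GAG (Glu) → GCG (Ala) — missense.
Synonymous: 1 of 4.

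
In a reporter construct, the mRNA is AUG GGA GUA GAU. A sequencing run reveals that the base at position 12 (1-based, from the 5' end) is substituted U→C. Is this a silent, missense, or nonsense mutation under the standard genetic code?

silent

Position 12 falls in codon 4: GAU → Asp.
After the substitution the codon is GAC → Asp.
Both encode Asp, so the change is synonymous.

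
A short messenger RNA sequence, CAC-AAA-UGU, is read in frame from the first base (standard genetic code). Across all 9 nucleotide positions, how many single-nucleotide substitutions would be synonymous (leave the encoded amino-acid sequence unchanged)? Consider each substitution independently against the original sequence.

Codon 1 (CAC, His): 1 synonymous substitution.
Codon 2 (AAA, Lys): 1 synonymous substitution.
Codon 3 (UGU, Cys): 1 synonymous substitution.
Total: 1 + 1 + 1 = 3.

3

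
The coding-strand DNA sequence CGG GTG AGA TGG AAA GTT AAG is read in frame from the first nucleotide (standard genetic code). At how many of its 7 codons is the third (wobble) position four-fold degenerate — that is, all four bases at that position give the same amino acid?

Codon 1 CGG (Arg): third position 4-fold.
Codon 2 GTG (Val): third position 4-fold.
Codon 3 AGA (Arg): third position 2-fold.
Codon 4 TGG (Trp): third position 1-fold.
Codon 5 AAA (Lys): third position 2-fold.
Codon 6 GTT (Val): third position 4-fold.
Codon 7 AAG (Lys): third position 2-fold.
Four-fold degenerate third positions: 3.

3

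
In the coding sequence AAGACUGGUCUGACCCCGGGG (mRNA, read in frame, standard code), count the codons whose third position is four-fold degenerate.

6

Codon 1 AAG (Lys): third position 2-fold.
Codon 2 ACU (Thr): third position 4-fold.
Codon 3 GGU (Gly): third position 4-fold.
Codon 4 CUG (Leu): third position 4-fold.
Codon 5 ACC (Thr): third position 4-fold.
Codon 6 CCG (Pro): third position 4-fold.
Codon 7 GGG (Gly): third position 4-fold.
Four-fold degenerate third positions: 6.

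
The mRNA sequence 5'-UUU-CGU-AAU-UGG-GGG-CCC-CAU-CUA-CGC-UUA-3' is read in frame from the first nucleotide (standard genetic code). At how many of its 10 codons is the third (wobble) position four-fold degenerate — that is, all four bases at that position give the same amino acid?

Codon 1 UUU (Phe): third position 2-fold.
Codon 2 CGU (Arg): third position 4-fold.
Codon 3 AAU (Asn): third position 2-fold.
Codon 4 UGG (Trp): third position 1-fold.
Codon 5 GGG (Gly): third position 4-fold.
Codon 6 CCC (Pro): third position 4-fold.
Codon 7 CAU (His): third position 2-fold.
Codon 8 CUA (Leu): third position 4-fold.
Codon 9 CGC (Arg): third position 4-fold.
Codon 10 UUA (Leu): third position 2-fold.
Four-fold degenerate third positions: 5.

5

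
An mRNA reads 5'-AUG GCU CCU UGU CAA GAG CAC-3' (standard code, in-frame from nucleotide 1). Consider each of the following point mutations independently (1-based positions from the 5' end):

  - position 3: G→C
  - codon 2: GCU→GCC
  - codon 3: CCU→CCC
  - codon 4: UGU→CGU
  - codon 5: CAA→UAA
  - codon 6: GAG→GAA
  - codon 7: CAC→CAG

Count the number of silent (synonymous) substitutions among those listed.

Codon 1: AUG (Met) → AUC (Ile) — missense.
Codon 2: GCU (Ala) → GCC (Ala) — synonymous.
Codon 3: CCU (Pro) → CCC (Pro) — synonymous.
Codon 4: UGU (Cys) → CGU (Arg) — missense.
Codon 5: CAA (Gln) → UAA (Stop) — nonsense.
Codon 6: GAG (Glu) → GAA (Glu) — synonymous.
Codon 7: CAC (His) → CAG (Gln) — missense.
Synonymous: 3 of 7.

3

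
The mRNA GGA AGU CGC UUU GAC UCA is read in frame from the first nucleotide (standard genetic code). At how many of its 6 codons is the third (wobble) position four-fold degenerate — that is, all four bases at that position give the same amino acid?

Codon 1 GGA (Gly): third position 4-fold.
Codon 2 AGU (Ser): third position 2-fold.
Codon 3 CGC (Arg): third position 4-fold.
Codon 4 UUU (Phe): third position 2-fold.
Codon 5 GAC (Asp): third position 2-fold.
Codon 6 UCA (Ser): third position 4-fold.
Four-fold degenerate third positions: 3.

3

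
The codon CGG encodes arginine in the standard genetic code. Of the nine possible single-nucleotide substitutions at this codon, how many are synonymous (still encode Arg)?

Position 1: AGG → 1 synonymous.
Position 2: none → 0 synonymous.
Position 3: CGU, CGC, CGA → 3 synonymous.
Total: 1 + 0 + 3 = 4.

4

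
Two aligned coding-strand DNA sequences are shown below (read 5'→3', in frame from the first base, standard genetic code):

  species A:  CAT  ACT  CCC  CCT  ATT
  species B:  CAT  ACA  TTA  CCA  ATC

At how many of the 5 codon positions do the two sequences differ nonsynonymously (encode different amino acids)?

Codon 1: CAT His / CAT His — identical.
Codon 2: ACT Thr / ACA Thr — synonymous.
Codon 3: CCC Pro / TTA Leu — nonsynonymous.
Codon 4: CCT Pro / CCA Pro — synonymous.
Codon 5: ATT Ile / ATC Ile — synonymous.
Nonsynonymous differences: 1.

1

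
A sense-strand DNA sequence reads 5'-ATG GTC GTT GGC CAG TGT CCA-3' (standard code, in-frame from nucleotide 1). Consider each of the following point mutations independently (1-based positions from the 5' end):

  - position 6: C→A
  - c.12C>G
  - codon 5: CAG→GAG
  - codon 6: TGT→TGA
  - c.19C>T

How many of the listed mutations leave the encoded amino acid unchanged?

2

Codon 2: GTC (Val) → GTA (Val) — synonymous.
Codon 4: GGC (Gly) → GGG (Gly) — synonymous.
Codon 5: CAG (Gln) → GAG (Glu) — missense.
Codon 6: TGT (Cys) → TGA (Stop) — nonsense.
Codon 7: CCA (Pro) → TCA (Ser) — missense.
Synonymous: 2 of 5.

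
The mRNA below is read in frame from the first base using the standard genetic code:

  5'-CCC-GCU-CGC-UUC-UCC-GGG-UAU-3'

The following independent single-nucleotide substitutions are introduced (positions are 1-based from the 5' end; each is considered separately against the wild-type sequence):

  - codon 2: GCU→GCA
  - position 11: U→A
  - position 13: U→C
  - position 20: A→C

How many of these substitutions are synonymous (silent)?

Codon 2: GCU (Ala) → GCA (Ala) — synonymous.
Codon 4: UUC (Phe) → UAC (Tyr) — missense.
Codon 5: UCC (Ser) → CCC (Pro) — missense.
Codon 7: UAU (Tyr) → UCU (Ser) — missense.
Synonymous: 1 of 4.

1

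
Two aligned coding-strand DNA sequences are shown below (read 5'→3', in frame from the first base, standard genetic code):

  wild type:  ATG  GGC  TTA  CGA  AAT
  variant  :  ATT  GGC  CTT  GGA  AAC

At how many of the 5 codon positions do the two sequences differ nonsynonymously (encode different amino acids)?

Codon 1: ATG Met / ATT Ile — nonsynonymous.
Codon 2: GGC Gly / GGC Gly — identical.
Codon 3: TTA Leu / CTT Leu — synonymous.
Codon 4: CGA Arg / GGA Gly — nonsynonymous.
Codon 5: AAT Asn / AAC Asn — synonymous.
Nonsynonymous differences: 2.

2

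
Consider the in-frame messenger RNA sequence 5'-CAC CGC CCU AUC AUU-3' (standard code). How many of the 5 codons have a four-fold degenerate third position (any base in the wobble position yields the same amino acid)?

2

Codon 1 CAC (His): third position 2-fold.
Codon 2 CGC (Arg): third position 4-fold.
Codon 3 CCU (Pro): third position 4-fold.
Codon 4 AUC (Ile): third position 3-fold.
Codon 5 AUU (Ile): third position 3-fold.
Four-fold degenerate third positions: 2.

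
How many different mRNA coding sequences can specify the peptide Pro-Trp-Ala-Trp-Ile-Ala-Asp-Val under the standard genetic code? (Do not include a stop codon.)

1536

Pro: 4 codons.
Trp: 1 codon.
Ala: 4 codons.
Trp: 1 codon.
Ile: 3 codons.
Ala: 4 codons.
Asp: 2 codons.
Val: 4 codons.
4 × 1 × 4 × 1 × 3 × 4 × 2 × 4 = 1536.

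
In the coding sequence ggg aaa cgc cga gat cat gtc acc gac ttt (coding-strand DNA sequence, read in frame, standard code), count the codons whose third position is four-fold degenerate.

5

Codon 1 GGG (Gly): third position 4-fold.
Codon 2 AAA (Lys): third position 2-fold.
Codon 3 CGC (Arg): third position 4-fold.
Codon 4 CGA (Arg): third position 4-fold.
Codon 5 GAT (Asp): third position 2-fold.
Codon 6 CAT (His): third position 2-fold.
Codon 7 GTC (Val): third position 4-fold.
Codon 8 ACC (Thr): third position 4-fold.
Codon 9 GAC (Asp): third position 2-fold.
Codon 10 TTT (Phe): third position 2-fold.
Four-fold degenerate third positions: 5.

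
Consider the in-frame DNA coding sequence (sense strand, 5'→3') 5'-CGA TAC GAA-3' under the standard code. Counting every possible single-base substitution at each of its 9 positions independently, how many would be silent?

6

Codon 1 (CGA, Arg): 4 synonymous substitutions.
Codon 2 (TAC, Tyr): 1 synonymous substitution.
Codon 3 (GAA, Glu): 1 synonymous substitution.
Total: 4 + 1 + 1 = 6.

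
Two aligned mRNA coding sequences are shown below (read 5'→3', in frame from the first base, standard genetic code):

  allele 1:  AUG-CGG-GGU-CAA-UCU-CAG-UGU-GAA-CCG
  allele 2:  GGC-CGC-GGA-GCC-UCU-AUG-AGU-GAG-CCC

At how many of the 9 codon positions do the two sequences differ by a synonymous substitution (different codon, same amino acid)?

4

Codon 1: AUG Met / GGC Gly — nonsynonymous.
Codon 2: CGG Arg / CGC Arg — synonymous.
Codon 3: GGU Gly / GGA Gly — synonymous.
Codon 4: CAA Gln / GCC Ala — nonsynonymous.
Codon 5: UCU Ser / UCU Ser — identical.
Codon 6: CAG Gln / AUG Met — nonsynonymous.
Codon 7: UGU Cys / AGU Ser — nonsynonymous.
Codon 8: GAA Glu / GAG Glu — synonymous.
Codon 9: CCG Pro / CCC Pro — synonymous.
Synonymous differences: 4.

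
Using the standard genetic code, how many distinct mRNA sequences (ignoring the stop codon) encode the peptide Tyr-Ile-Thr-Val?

96

Tyr: 2 codons.
Ile: 3 codons.
Thr: 4 codons.
Val: 4 codons.
2 × 3 × 4 × 4 = 96.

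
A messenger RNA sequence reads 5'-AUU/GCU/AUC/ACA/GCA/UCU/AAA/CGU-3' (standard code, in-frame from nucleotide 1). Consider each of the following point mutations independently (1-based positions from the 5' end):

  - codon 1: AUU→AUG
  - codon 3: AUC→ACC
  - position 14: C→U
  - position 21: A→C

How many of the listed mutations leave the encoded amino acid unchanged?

Codon 1: AUU (Ile) → AUG (Met) — missense.
Codon 3: AUC (Ile) → ACC (Thr) — missense.
Codon 5: GCA (Ala) → GUA (Val) — missense.
Codon 7: AAA (Lys) → AAC (Asn) — missense.
Synonymous: 0 of 4.

0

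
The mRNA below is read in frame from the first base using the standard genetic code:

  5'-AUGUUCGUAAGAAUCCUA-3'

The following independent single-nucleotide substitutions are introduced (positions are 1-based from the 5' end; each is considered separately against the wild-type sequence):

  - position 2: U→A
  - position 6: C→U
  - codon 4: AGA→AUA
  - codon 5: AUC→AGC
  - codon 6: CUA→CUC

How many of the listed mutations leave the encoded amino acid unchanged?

2

Codon 1: AUG (Met) → AAG (Lys) — missense.
Codon 2: UUC (Phe) → UUU (Phe) — synonymous.
Codon 4: AGA (Arg) → AUA (Ile) — missense.
Codon 5: AUC (Ile) → AGC (Ser) — missense.
Codon 6: CUA (Leu) → CUC (Leu) — synonymous.
Synonymous: 2 of 5.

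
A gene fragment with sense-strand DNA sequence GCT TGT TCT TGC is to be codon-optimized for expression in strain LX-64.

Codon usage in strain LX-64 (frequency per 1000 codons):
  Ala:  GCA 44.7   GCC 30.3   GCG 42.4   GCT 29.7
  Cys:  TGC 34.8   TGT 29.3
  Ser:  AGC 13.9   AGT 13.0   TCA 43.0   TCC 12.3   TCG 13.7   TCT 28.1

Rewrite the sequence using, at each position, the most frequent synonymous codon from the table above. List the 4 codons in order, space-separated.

Codon 1 (Ala): best is GCA at 44.7.
Codon 2 (Cys): best is TGC at 34.8.
Codon 3 (Ser): best is TCA at 43.0.
Codon 4 (Cys): best is TGC at 34.8.

GCA TGC TCA TGC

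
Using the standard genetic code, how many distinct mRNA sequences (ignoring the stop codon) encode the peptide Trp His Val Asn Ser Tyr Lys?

384

Trp: 1 codon.
His: 2 codons.
Val: 4 codons.
Asn: 2 codons.
Ser: 6 codons.
Tyr: 2 codons.
Lys: 2 codons.
1 × 2 × 4 × 2 × 6 × 2 × 2 = 384.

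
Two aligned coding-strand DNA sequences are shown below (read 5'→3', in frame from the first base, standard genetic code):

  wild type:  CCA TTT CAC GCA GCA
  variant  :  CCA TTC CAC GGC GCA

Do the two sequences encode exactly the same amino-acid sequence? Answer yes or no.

no

Codon 1: CCA Pro / CCA Pro — identical.
Codon 2: TTT Phe / TTC Phe — synonymous.
Codon 3: CAC His / CAC His — identical.
Codon 4: GCA Ala / GGC Gly — nonsynonymous.
Codon 5: GCA Ala / GCA Ala — identical.
Nonsynonymous differences: 1 → different protein.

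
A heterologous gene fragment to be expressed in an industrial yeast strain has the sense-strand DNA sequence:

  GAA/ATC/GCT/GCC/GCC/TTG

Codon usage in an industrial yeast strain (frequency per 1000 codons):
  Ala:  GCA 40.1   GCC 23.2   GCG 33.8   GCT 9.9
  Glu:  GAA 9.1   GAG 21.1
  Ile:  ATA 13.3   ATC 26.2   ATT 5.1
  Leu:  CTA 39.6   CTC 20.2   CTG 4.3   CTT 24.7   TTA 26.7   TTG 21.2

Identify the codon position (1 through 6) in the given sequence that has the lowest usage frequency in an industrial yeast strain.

1

Codon 1 GAA (Glu): 9.1 per 1000.
Codon 2 ATC (Ile): 26.2 per 1000.
Codon 3 GCT (Ala): 9.9 per 1000.
Codon 4 GCC (Ala): 23.2 per 1000.
Codon 5 GCC (Ala): 23.2 per 1000.
Codon 6 TTG (Leu): 21.2 per 1000.
Lowest frequency is 9.1 at codon 1.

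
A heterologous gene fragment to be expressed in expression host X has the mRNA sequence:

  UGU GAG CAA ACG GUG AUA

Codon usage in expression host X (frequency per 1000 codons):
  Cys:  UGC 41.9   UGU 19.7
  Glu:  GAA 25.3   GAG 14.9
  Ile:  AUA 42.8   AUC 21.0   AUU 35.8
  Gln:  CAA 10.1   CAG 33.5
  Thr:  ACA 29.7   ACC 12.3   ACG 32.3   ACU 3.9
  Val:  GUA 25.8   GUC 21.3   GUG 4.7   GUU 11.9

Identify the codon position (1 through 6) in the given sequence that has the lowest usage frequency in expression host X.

Codon 1 UGU (Cys): 19.7 per 1000.
Codon 2 GAG (Glu): 14.9 per 1000.
Codon 3 CAA (Gln): 10.1 per 1000.
Codon 4 ACG (Thr): 32.3 per 1000.
Codon 5 GUG (Val): 4.7 per 1000.
Codon 6 AUA (Ile): 42.8 per 1000.
Lowest frequency is 4.7 at codon 5.

5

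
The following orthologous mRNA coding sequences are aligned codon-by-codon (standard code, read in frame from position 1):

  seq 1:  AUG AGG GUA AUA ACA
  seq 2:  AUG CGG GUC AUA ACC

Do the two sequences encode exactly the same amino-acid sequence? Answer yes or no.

Codon 1: AUG Met / AUG Met — identical.
Codon 2: AGG Arg / CGG Arg — synonymous.
Codon 3: GUA Val / GUC Val — synonymous.
Codon 4: AUA Ile / AUA Ile — identical.
Codon 5: ACA Thr / ACC Thr — synonymous.
Nonsynonymous differences: 0 → same protein.

yes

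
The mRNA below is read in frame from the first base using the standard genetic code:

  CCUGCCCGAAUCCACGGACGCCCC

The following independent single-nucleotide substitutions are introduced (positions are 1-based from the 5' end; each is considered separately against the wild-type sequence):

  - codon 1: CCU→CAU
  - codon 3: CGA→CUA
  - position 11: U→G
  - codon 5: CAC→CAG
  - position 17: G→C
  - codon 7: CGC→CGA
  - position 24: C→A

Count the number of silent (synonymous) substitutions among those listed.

Codon 1: CCU (Pro) → CAU (His) — missense.
Codon 3: CGA (Arg) → CUA (Leu) — missense.
Codon 4: AUC (Ile) → AGC (Ser) — missense.
Codon 5: CAC (His) → CAG (Gln) — missense.
Codon 6: GGA (Gly) → GCA (Ala) — missense.
Codon 7: CGC (Arg) → CGA (Arg) — synonymous.
Codon 8: CCC (Pro) → CCA (Pro) — synonymous.
Synonymous: 2 of 7.

2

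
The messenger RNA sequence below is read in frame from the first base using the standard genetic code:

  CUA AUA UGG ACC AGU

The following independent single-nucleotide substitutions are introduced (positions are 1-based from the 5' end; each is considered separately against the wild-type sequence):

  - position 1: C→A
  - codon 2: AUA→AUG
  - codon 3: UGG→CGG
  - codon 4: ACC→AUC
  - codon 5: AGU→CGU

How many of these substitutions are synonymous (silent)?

0

Codon 1: CUA (Leu) → AUA (Ile) — missense.
Codon 2: AUA (Ile) → AUG (Met) — missense.
Codon 3: UGG (Trp) → CGG (Arg) — missense.
Codon 4: ACC (Thr) → AUC (Ile) — missense.
Codon 5: AGU (Ser) → CGU (Arg) — missense.
Synonymous: 0 of 5.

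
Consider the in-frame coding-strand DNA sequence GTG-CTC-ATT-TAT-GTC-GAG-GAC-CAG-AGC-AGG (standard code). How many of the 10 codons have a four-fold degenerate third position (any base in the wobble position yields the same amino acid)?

3

Codon 1 GTG (Val): third position 4-fold.
Codon 2 CTC (Leu): third position 4-fold.
Codon 3 ATT (Ile): third position 3-fold.
Codon 4 TAT (Tyr): third position 2-fold.
Codon 5 GTC (Val): third position 4-fold.
Codon 6 GAG (Glu): third position 2-fold.
Codon 7 GAC (Asp): third position 2-fold.
Codon 8 CAG (Gln): third position 2-fold.
Codon 9 AGC (Ser): third position 2-fold.
Codon 10 AGG (Arg): third position 2-fold.
Four-fold degenerate third positions: 3.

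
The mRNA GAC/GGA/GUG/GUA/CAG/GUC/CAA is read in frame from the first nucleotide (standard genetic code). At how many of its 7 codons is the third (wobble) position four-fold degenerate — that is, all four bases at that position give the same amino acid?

Codon 1 GAC (Asp): third position 2-fold.
Codon 2 GGA (Gly): third position 4-fold.
Codon 3 GUG (Val): third position 4-fold.
Codon 4 GUA (Val): third position 4-fold.
Codon 5 CAG (Gln): third position 2-fold.
Codon 6 GUC (Val): third position 4-fold.
Codon 7 CAA (Gln): third position 2-fold.
Four-fold degenerate third positions: 4.

4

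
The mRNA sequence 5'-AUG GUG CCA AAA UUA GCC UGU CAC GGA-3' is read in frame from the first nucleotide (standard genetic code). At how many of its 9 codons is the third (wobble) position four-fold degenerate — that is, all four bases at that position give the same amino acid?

Codon 1 AUG (Met): third position 1-fold.
Codon 2 GUG (Val): third position 4-fold.
Codon 3 CCA (Pro): third position 4-fold.
Codon 4 AAA (Lys): third position 2-fold.
Codon 5 UUA (Leu): third position 2-fold.
Codon 6 GCC (Ala): third position 4-fold.
Codon 7 UGU (Cys): third position 2-fold.
Codon 8 CAC (His): third position 2-fold.
Codon 9 GGA (Gly): third position 4-fold.
Four-fold degenerate third positions: 4.

4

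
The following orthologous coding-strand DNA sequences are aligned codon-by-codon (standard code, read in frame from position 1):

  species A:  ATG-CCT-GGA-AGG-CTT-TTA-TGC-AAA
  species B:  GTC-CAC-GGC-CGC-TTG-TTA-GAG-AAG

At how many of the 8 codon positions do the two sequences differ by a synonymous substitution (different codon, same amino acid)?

4

Codon 1: ATG Met / GTC Val — nonsynonymous.
Codon 2: CCT Pro / CAC His — nonsynonymous.
Codon 3: GGA Gly / GGC Gly — synonymous.
Codon 4: AGG Arg / CGC Arg — synonymous.
Codon 5: CTT Leu / TTG Leu — synonymous.
Codon 6: TTA Leu / TTA Leu — identical.
Codon 7: TGC Cys / GAG Glu — nonsynonymous.
Codon 8: AAA Lys / AAG Lys — synonymous.
Synonymous differences: 4.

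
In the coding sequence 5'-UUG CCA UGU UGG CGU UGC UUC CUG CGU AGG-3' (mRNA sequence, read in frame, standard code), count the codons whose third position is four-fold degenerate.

4

Codon 1 UUG (Leu): third position 2-fold.
Codon 2 CCA (Pro): third position 4-fold.
Codon 3 UGU (Cys): third position 2-fold.
Codon 4 UGG (Trp): third position 1-fold.
Codon 5 CGU (Arg): third position 4-fold.
Codon 6 UGC (Cys): third position 2-fold.
Codon 7 UUC (Phe): third position 2-fold.
Codon 8 CUG (Leu): third position 4-fold.
Codon 9 CGU (Arg): third position 4-fold.
Codon 10 AGG (Arg): third position 2-fold.
Four-fold degenerate third positions: 4.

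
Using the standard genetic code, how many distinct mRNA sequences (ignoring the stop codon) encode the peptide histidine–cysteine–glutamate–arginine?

48

His: 2 codons.
Cys: 2 codons.
Glu: 2 codons.
Arg: 6 codons.
2 × 2 × 2 × 6 = 48.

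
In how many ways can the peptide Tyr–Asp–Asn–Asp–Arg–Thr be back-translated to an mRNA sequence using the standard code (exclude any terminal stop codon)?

384

Tyr: 2 codons.
Asp: 2 codons.
Asn: 2 codons.
Asp: 2 codons.
Arg: 6 codons.
Thr: 4 codons.
2 × 2 × 2 × 2 × 6 × 4 = 384.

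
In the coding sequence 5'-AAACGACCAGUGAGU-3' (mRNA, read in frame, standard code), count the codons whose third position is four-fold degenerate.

Codon 1 AAA (Lys): third position 2-fold.
Codon 2 CGA (Arg): third position 4-fold.
Codon 3 CCA (Pro): third position 4-fold.
Codon 4 GUG (Val): third position 4-fold.
Codon 5 AGU (Ser): third position 2-fold.
Four-fold degenerate third positions: 3.

3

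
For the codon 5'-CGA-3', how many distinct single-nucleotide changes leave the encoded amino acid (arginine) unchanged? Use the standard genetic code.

4

Position 1: AGA → 1 synonymous.
Position 2: none → 0 synonymous.
Position 3: CGT, CGC, CGG → 3 synonymous.
Total: 1 + 0 + 3 = 4.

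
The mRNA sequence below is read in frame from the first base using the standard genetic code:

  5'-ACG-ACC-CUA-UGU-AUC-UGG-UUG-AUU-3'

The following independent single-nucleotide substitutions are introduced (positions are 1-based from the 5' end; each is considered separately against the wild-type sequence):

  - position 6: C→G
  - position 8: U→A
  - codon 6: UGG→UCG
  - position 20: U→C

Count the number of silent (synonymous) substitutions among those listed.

Codon 2: ACC (Thr) → ACG (Thr) — synonymous.
Codon 3: CUA (Leu) → CAA (Gln) — missense.
Codon 6: UGG (Trp) → UCG (Ser) — missense.
Codon 7: UUG (Leu) → UCG (Ser) — missense.
Synonymous: 1 of 4.

1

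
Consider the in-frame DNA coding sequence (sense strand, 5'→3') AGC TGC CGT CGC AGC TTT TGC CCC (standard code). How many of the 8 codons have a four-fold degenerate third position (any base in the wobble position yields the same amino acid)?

3

Codon 1 AGC (Ser): third position 2-fold.
Codon 2 TGC (Cys): third position 2-fold.
Codon 3 CGT (Arg): third position 4-fold.
Codon 4 CGC (Arg): third position 4-fold.
Codon 5 AGC (Ser): third position 2-fold.
Codon 6 TTT (Phe): third position 2-fold.
Codon 7 TGC (Cys): third position 2-fold.
Codon 8 CCC (Pro): third position 4-fold.
Four-fold degenerate third positions: 3.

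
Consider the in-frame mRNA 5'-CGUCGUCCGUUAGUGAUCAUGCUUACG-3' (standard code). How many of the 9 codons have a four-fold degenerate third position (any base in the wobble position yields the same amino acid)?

Codon 1 CGU (Arg): third position 4-fold.
Codon 2 CGU (Arg): third position 4-fold.
Codon 3 CCG (Pro): third position 4-fold.
Codon 4 UUA (Leu): third position 2-fold.
Codon 5 GUG (Val): third position 4-fold.
Codon 6 AUC (Ile): third position 3-fold.
Codon 7 AUG (Met): third position 1-fold.
Codon 8 CUU (Leu): third position 4-fold.
Codon 9 ACG (Thr): third position 4-fold.
Four-fold degenerate third positions: 6.

6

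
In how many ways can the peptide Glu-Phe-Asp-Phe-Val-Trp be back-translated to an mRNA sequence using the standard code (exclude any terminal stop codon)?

64

Glu: 2 codons.
Phe: 2 codons.
Asp: 2 codons.
Phe: 2 codons.
Val: 4 codons.
Trp: 1 codon.
2 × 2 × 2 × 2 × 4 × 1 = 64.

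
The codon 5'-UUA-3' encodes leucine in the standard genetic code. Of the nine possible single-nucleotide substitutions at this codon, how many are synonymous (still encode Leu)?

Position 1: CUA → 1 synonymous.
Position 2: none → 0 synonymous.
Position 3: UUG → 1 synonymous.
Total: 1 + 0 + 1 = 2.

2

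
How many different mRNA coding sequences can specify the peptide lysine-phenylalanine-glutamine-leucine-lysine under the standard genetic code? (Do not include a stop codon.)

96

Lys: 2 codons.
Phe: 2 codons.
Gln: 2 codons.
Leu: 6 codons.
Lys: 2 codons.
2 × 2 × 2 × 6 × 2 = 96.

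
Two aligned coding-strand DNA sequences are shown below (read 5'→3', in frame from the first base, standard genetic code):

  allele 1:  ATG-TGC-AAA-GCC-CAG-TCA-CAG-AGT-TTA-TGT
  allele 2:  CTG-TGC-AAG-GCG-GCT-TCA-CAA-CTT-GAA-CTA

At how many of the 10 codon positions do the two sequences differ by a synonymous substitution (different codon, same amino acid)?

Codon 1: ATG Met / CTG Leu — nonsynonymous.
Codon 2: TGC Cys / TGC Cys — identical.
Codon 3: AAA Lys / AAG Lys — synonymous.
Codon 4: GCC Ala / GCG Ala — synonymous.
Codon 5: CAG Gln / GCT Ala — nonsynonymous.
Codon 6: TCA Ser / TCA Ser — identical.
Codon 7: CAG Gln / CAA Gln — synonymous.
Codon 8: AGT Ser / CTT Leu — nonsynonymous.
Codon 9: TTA Leu / GAA Glu — nonsynonymous.
Codon 10: TGT Cys / CTA Leu — nonsynonymous.
Synonymous differences: 3.

3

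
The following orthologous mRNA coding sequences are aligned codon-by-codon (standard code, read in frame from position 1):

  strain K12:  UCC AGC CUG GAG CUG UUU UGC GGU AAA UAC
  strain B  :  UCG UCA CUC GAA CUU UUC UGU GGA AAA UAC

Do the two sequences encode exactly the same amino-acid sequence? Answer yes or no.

yes

Codon 1: UCC Ser / UCG Ser — synonymous.
Codon 2: AGC Ser / UCA Ser — synonymous.
Codon 3: CUG Leu / CUC Leu — synonymous.
Codon 4: GAG Glu / GAA Glu — synonymous.
Codon 5: CUG Leu / CUU Leu — synonymous.
Codon 6: UUU Phe / UUC Phe — synonymous.
Codon 7: UGC Cys / UGU Cys — synonymous.
Codon 8: GGU Gly / GGA Gly — synonymous.
Codon 9: AAA Lys / AAA Lys — identical.
Codon 10: UAC Tyr / UAC Tyr — identical.
Nonsynonymous differences: 0 → same protein.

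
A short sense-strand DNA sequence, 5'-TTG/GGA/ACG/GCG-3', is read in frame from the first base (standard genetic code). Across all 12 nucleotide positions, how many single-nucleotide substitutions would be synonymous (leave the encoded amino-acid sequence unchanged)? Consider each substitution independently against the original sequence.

11

Codon 1 (TTG, Leu): 2 synonymous substitutions.
Codon 2 (GGA, Gly): 3 synonymous substitutions.
Codon 3 (ACG, Thr): 3 synonymous substitutions.
Codon 4 (GCG, Ala): 3 synonymous substitutions.
Total: 2 + 3 + 3 + 3 = 11.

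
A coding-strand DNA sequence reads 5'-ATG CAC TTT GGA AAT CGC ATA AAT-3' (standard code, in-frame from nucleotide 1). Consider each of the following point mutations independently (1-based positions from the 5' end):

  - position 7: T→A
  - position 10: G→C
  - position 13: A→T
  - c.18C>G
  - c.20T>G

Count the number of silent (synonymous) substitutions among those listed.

1

Codon 3: TTT (Phe) → ATT (Ile) — missense.
Codon 4: GGA (Gly) → CGA (Arg) — missense.
Codon 5: AAT (Asn) → TAT (Tyr) — missense.
Codon 6: CGC (Arg) → CGG (Arg) — synonymous.
Codon 7: ATA (Ile) → AGA (Arg) — missense.
Synonymous: 1 of 5.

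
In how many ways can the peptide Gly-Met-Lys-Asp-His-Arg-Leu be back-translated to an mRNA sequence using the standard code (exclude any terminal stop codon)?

1152

Gly: 4 codons.
Met: 1 codon.
Lys: 2 codons.
Asp: 2 codons.
His: 2 codons.
Arg: 6 codons.
Leu: 6 codons.
4 × 1 × 2 × 2 × 2 × 6 × 6 = 1152.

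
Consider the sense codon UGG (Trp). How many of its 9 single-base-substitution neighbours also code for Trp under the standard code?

Position 1: none → 0 synonymous.
Position 2: none → 0 synonymous.
Position 3: none → 0 synonymous.
Total: 0 + 0 + 0 = 0.

0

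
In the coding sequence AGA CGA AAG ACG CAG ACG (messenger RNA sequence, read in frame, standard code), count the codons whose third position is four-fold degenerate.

3

Codon 1 AGA (Arg): third position 2-fold.
Codon 2 CGA (Arg): third position 4-fold.
Codon 3 AAG (Lys): third position 2-fold.
Codon 4 ACG (Thr): third position 4-fold.
Codon 5 CAG (Gln): third position 2-fold.
Codon 6 ACG (Thr): third position 4-fold.
Four-fold degenerate third positions: 3.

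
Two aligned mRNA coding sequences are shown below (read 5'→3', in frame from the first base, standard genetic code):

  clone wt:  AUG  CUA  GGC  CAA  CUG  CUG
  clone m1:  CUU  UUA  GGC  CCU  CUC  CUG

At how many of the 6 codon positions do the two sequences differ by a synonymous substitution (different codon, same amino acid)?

2

Codon 1: AUG Met / CUU Leu — nonsynonymous.
Codon 2: CUA Leu / UUA Leu — synonymous.
Codon 3: GGC Gly / GGC Gly — identical.
Codon 4: CAA Gln / CCU Pro — nonsynonymous.
Codon 5: CUG Leu / CUC Leu — synonymous.
Codon 6: CUG Leu / CUG Leu — identical.
Synonymous differences: 2.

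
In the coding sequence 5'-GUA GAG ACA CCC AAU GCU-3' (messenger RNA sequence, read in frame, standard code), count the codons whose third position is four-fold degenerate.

Codon 1 GUA (Val): third position 4-fold.
Codon 2 GAG (Glu): third position 2-fold.
Codon 3 ACA (Thr): third position 4-fold.
Codon 4 CCC (Pro): third position 4-fold.
Codon 5 AAU (Asn): third position 2-fold.
Codon 6 GCU (Ala): third position 4-fold.
Four-fold degenerate third positions: 4.

4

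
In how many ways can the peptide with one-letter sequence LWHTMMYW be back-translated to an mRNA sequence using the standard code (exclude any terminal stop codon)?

Leu: 6 codons.
Trp: 1 codon.
His: 2 codons.
Thr: 4 codons.
Met: 1 codon.
Met: 1 codon.
Tyr: 2 codons.
Trp: 1 codon.
6 × 1 × 2 × 4 × 1 × 1 × 2 × 1 = 96.

96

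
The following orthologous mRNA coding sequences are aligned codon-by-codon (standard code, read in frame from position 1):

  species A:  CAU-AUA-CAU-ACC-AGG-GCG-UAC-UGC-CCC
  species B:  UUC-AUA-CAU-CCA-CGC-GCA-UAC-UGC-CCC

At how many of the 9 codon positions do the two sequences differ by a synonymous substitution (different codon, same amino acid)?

Codon 1: CAU His / UUC Phe — nonsynonymous.
Codon 2: AUA Ile / AUA Ile — identical.
Codon 3: CAU His / CAU His — identical.
Codon 4: ACC Thr / CCA Pro — nonsynonymous.
Codon 5: AGG Arg / CGC Arg — synonymous.
Codon 6: GCG Ala / GCA Ala — synonymous.
Codon 7: UAC Tyr / UAC Tyr — identical.
Codon 8: UGC Cys / UGC Cys — identical.
Codon 9: CCC Pro / CCC Pro — identical.
Synonymous differences: 2.

2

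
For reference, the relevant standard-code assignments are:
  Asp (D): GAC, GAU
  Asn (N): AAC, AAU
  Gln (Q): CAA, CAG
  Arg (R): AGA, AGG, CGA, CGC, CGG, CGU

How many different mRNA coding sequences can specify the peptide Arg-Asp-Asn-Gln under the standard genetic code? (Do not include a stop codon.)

48

Arg: 6 codons.
Asp: 2 codons.
Asn: 2 codons.
Gln: 2 codons.
6 × 2 × 2 × 2 = 48.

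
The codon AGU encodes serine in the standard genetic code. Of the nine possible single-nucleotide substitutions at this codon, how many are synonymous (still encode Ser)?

1

Position 1: none → 0 synonymous.
Position 2: none → 0 synonymous.
Position 3: AGC → 1 synonymous.
Total: 0 + 0 + 1 = 1.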